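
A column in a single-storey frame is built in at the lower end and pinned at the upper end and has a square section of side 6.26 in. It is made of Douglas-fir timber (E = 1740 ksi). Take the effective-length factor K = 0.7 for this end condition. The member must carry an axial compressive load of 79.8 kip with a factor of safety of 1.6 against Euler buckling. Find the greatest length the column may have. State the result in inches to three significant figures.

L_max ≈ 187 in

I = a⁴/12 = 6.26⁴/12 = 128.0 in⁴
Required critical load P_cr = n·P = 1.6 × 79.8 = 127.7 kip = 1.277×10^5 lb
From P_cr = π²EI/(K·L)²:  L = (1/K)·√(π²EI/P_cr) = (1/0.7)·√(π²×1.74×10^6×128.0/1.277×10^5)
L = 187 in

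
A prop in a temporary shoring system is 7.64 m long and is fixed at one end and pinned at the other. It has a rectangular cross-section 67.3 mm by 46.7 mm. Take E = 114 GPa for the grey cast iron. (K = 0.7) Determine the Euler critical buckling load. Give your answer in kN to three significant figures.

Buckling occurs about the weak axis: I_min = h·b³/12 with b = 46.7 mm (the shorter side).
I_min = 67.3×46.7³/12 = 5.712×10^5 mm⁴
I = 5.712×10^5 mm⁴ = 5.712×10^-7 m⁴
Effective length L_e = K·L = 0.7 × 7.64 = 5.348 m
P_cr = π²EI / L_e² = π² × 114×10⁹ × 5.712×10^-7 / 5.348² = 2.247×10^4 N

P_cr ≈ 22.5 kN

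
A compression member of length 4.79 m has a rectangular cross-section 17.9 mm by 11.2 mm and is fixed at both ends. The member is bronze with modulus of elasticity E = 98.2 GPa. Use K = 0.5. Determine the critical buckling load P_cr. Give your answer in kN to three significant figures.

Buckling occurs about the weak axis: I_min = h·b³/12 with b = 11.2 mm (the shorter side).
I_min = 17.9×11.2³/12 = 2.096×10^3 mm⁴
I = 2.096×10^3 mm⁴ = 2.096×10^-9 m⁴
Effective length L_e = K·L = 0.5 × 4.79 = 2.395 m
P_cr = π²EI / L_e² = π² × 98.2×10⁹ × 2.096×10^-9 / 2.395² = 354.1 N

P_cr ≈ 0.354 kN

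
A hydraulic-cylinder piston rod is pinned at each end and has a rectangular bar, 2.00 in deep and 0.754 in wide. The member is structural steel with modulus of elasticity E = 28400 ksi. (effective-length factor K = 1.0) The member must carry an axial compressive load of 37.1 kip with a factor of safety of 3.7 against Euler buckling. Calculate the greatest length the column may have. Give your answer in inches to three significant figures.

Buckling occurs about the weak axis: I_min = h·b³/12 with b = 0.754 in (the shorter side).
I_min = 2.00×0.754³/12 = 7.144×10^-2 in⁴
Required critical load P_cr = n·P = 3.7 × 37.1 = 137.3 kip = 1.373×10^5 lb
From P_cr = π²EI/(K·L)²:  L = (1/K)·√(π²EI/P_cr) = (1/1)·√(π²×2.84×10^7×7.144×10^-2/1.373×10^5)
L = 12.1 in

L_max ≈ 12.1 in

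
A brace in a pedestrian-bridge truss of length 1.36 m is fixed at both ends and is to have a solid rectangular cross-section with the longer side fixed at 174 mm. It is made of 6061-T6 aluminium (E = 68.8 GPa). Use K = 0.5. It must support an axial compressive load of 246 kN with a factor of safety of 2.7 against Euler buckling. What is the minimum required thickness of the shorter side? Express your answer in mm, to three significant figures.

b ≈ 31.5 mm

Required P_cr = n·P = 2.7 × 246 = 664.2 kN
L_e = K·L = 0.5 × 1.36 = 0.6800 m
Required I = P_cr·L_e²/(π²E) = 6.642×10^5 × 0.6800² / (π² × 6.88×10^10) = 4.523×10^-7 m⁴
I_req = 4.523×10^5 mm⁴
Rectangle, weak axis: I_min = h·b³/12 with h = 174 mm fixed  ⇒  b = (12I/h)^(1/3) = 31.5 mm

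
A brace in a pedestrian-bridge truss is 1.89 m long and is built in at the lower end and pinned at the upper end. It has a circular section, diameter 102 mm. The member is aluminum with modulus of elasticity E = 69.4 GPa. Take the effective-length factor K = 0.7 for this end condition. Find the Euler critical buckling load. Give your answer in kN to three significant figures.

P_cr ≈ 2080 kN

I = πd⁴/64 = π×102⁴/64 = 5.313×10^6 mm⁴
I = 5.313×10^6 mm⁴ = 5.313×10^-6 m⁴
Effective length L_e = K·L = 0.7 × 1.89 = 1.323 m
P_cr = π²EI / L_e² = π² × 69.4×10⁹ × 5.313×10^-6 / 1.323² = 2.079×10^6 N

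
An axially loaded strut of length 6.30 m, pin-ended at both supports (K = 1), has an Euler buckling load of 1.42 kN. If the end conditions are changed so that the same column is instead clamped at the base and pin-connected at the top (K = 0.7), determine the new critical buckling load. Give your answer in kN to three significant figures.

P_cr ≈ 2.90 kN

P_cr ∝ 1/K², so P_cr,new = P_cr,old × (K_old/K_new)² = 1.42 × (1/0.7)²
= 1.42 × 2.041 = 2.90 kN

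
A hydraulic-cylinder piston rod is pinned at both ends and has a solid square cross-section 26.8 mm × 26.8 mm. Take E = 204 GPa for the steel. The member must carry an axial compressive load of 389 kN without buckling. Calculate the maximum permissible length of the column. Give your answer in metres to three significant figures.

I = a⁴/12 = 26.8⁴/12 = 4.299×10^4 mm⁴
I = 4.299×10^-8 m⁴
At the buckling limit P_cr = P = 3.890×10^5 N
From P_cr = π²EI/(K·L)²:  L = (1/K)·√(π²EI/P_cr) = (1/1)·√(π²×2.04×10^11×4.299×10^-8/3.890×10^5)
L = 0.472 m

L_max ≈ 0.472 m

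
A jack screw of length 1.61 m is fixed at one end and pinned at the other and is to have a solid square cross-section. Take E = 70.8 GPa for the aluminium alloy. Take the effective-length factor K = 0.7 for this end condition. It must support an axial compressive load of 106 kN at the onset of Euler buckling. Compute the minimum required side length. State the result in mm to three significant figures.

a ≈ 39.0 mm

L_e = K·L = 0.7 × 1.61 = 1.127 m
Required I = P_cr·L_e²/(π²E) = 1.060×10^5 × 1.127² / (π² × 7.08×10^10) = 1.927×10^-7 m⁴
I_req = 1.927×10^5 mm⁴
Solid square: I = a⁴/12  ⇒  a = (12I)^(1/4) = (12×1.927×10^5)^(1/4) = 39.0 mm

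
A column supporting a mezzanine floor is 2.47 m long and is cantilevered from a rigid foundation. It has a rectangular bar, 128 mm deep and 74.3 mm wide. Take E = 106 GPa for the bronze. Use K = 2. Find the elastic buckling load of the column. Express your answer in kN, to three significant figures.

P_cr ≈ 188 kN

Buckling occurs about the weak axis: I_min = h·b³/12 with b = 74.3 mm (the shorter side).
I_min = 128×74.3³/12 = 4.375×10^6 mm⁴
I = 4.375×10^6 mm⁴ = 4.375×10^-6 m⁴
Effective length L_e = K·L = 2 × 2.47 = 4.940 m
P_cr = π²EI / L_e² = π² × 106×10⁹ × 4.375×10^-6 / 4.940² = 1.876×10^5 N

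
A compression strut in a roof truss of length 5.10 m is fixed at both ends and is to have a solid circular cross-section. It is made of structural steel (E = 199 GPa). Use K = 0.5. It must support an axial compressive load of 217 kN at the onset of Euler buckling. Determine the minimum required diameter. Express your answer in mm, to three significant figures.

L_e = K·L = 0.5 × 5.10 = 2.550 m
Required I = P_cr·L_e²/(π²E) = 2.170×10^5 × 2.550² / (π² × 1.99×10^11) = 7.184×10^-7 m⁴
I_req = 7.184×10^5 mm⁴
Solid circle: I = πd⁴/64  ⇒  d = (64I/π)^(1/4) = (64×7.184×10^5/π)^(1/4) = 61.9 mm

d ≈ 61.9 mm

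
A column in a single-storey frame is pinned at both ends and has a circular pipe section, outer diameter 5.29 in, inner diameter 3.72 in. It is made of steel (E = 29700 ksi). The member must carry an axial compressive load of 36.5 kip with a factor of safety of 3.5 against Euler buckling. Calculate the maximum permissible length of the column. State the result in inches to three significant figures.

L_max ≈ 258 in

d_o = 5.29 in, d_i = 3.72 in
I = π(d_o⁴ − d_i⁴)/64 = π(5.29⁴ − 3.720⁴)/64 = 29.04 in⁴
Required critical load P_cr = n·P = 3.5 × 36.5 = 127.8 kip = 1.278×10^5 lb
From P_cr = π²EI/(K·L)²:  L = (1/K)·√(π²EI/P_cr) = (1/1)·√(π²×2.97×10^7×29.04/1.278×10^5)
L = 258 in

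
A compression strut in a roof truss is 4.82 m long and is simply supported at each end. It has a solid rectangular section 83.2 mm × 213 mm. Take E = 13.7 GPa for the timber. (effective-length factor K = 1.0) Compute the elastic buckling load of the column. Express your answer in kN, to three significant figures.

Buckling occurs about the weak axis: I_min = h·b³/12 with b = 83.2 mm (the shorter side).
I_min = 213×83.2³/12 = 1.022×10^7 mm⁴
I = 1.022×10^7 mm⁴ = 1.022×10^-5 m⁴
Effective length L_e = K·L = 1 × 4.82 = 4.820 m
P_cr = π²EI / L_e² = π² × 13.7×10⁹ × 1.022×10^-5 / 4.820² = 5.950×10^4 N

P_cr ≈ 59.5 kN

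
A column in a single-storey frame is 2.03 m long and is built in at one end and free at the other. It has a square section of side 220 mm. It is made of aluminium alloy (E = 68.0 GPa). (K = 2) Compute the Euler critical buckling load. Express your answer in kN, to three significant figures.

P_cr ≈ 7950 kN

I = a⁴/12 = 220⁴/12 = 1.952×10^8 mm⁴
I = 1.952×10^8 mm⁴ = 1.952×10^-4 m⁴
Effective length L_e = K·L = 2 × 2.03 = 4.060 m
P_cr = π²EI / L_e² = π² × 68.0×10⁹ × 1.952×10^-4 / 4.060² = 7.948×10^6 N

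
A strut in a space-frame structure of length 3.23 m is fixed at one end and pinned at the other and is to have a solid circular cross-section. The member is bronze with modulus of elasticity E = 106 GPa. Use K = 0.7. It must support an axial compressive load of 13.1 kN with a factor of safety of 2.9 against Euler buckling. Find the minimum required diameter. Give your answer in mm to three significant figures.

d ≈ 44.1 mm

Required P_cr = n·P = 2.9 × 13.1 = 37.99 kN
L_e = K·L = 0.7 × 3.23 = 2.261 m
Required I = P_cr·L_e²/(π²E) = 3.799×10^4 × 2.261² / (π² × 1.06×10^11) = 1.856×10^-7 m⁴
I_req = 1.856×10^5 mm⁴
Solid circle: I = πd⁴/64  ⇒  d = (64I/π)^(1/4) = (64×1.856×10^5/π)^(1/4) = 44.1 mm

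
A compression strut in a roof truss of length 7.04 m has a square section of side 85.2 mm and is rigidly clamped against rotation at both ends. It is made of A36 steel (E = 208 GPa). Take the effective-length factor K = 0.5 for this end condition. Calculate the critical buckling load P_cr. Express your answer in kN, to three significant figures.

P_cr ≈ 728 kN

I = a⁴/12 = 85.2⁴/12 = 4.391×10^6 mm⁴
I = 4.391×10^6 mm⁴ = 4.391×10^-6 m⁴
Effective length L_e = K·L = 0.5 × 7.04 = 3.520 m
P_cr = π²EI / L_e² = π² × 208×10⁹ × 4.391×10^-6 / 3.520² = 7.275×10^5 N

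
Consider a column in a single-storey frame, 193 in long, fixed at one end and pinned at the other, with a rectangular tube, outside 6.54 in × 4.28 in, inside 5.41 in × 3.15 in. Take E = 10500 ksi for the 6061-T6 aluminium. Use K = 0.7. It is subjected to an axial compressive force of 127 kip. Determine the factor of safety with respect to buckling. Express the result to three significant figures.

n ≈ 1.28

Weak-axis I_min = (h_o·b_o³ − h_i·b_i³)/12 with b_o = 4.28, b_i = 3.150 in (shorter outer/inner sides).
I_min = (6.54×4.28³ − 5.410×3.150³)/12 = 28.64 in⁴
Effective length L_e = K·L = 0.7 × 193 = 135.1 in
P_cr = π²EI / L_e² = π² × 10500×10³ × 28.64 / 135.1² = 1.626×10^5 lb
Factor of safety n = P_cr / P = 162.60 / 127 = 1.28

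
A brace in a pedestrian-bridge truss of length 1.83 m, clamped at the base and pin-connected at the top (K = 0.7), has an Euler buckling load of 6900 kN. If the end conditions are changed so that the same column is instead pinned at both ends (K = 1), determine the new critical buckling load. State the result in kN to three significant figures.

P_cr ∝ 1/K², so P_cr,new = P_cr,old × (K_old/K_new)² = 6900 × (0.7/1)²
= 6900 × 0.4900 = 3380 kN

P_cr ≈ 3380 kN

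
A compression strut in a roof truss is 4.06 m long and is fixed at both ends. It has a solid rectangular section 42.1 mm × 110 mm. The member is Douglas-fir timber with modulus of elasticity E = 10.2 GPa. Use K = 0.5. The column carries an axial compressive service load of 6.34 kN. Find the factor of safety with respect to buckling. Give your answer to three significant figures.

n ≈ 2.64

Buckling occurs about the weak axis: I_min = h·b³/12 with b = 42.1 mm (the shorter side).
I_min = 110×42.1³/12 = 6.840×10^5 mm⁴
I = 6.840×10^5 mm⁴ = 6.840×10^-7 m⁴
Effective length L_e = K·L = 0.5 × 4.06 = 2.030 m
P_cr = π²EI / L_e² = π² × 10.2×10⁹ × 6.840×10^-7 / 2.030² = 1.671×10^4 N
Factor of safety n = P_cr / P = 16.710 / 6.34 = 2.64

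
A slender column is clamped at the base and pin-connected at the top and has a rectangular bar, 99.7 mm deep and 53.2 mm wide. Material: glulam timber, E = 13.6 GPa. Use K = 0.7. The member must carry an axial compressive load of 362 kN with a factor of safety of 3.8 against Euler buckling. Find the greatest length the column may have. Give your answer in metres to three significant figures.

Buckling occurs about the weak axis: I_min = h·b³/12 with b = 53.2 mm (the shorter side).
I_min = 99.7×53.2³/12 = 1.251×10^6 mm⁴
I = 1.251×10^-6 m⁴
Required critical load P_cr = n·P = 3.8 × 362 = 1376 kN = 1.376×10^6 N
From P_cr = π²EI/(K·L)²:  L = (1/K)·√(π²EI/P_cr) = (1/0.7)·√(π²×1.36×10^10×1.251×10^-6/1.376×10^6)
L = 0.499 m

L_max ≈ 0.499 m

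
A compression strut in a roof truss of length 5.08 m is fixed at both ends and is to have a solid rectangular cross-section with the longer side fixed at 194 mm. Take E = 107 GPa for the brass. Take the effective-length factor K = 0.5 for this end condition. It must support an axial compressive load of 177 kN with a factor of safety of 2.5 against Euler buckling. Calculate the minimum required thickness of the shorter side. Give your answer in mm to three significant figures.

Required P_cr = n·P = 2.5 × 177 = 442.5 kN
L_e = K·L = 0.5 × 5.08 = 2.540 m
Required I = P_cr·L_e²/(π²E) = 4.425×10^5 × 2.540² / (π² × 1.07×10^11) = 2.703×10^-6 m⁴
I_req = 2.703×10^6 mm⁴
Rectangle, weak axis: I_min = h·b³/12 with h = 194 mm fixed  ⇒  b = (12I/h)^(1/3) = 55.1 mm

b ≈ 55.1 mm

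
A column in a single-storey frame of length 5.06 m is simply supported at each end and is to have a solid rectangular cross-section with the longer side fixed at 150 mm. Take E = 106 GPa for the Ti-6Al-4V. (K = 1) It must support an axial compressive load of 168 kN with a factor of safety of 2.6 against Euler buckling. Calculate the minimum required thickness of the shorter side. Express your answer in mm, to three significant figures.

Required P_cr = n·P = 2.6 × 168 = 436.8 kN
L_e = K·L = 1 × 5.06 = 5.060 m
Required I = P_cr·L_e²/(π²E) = 4.368×10^5 × 5.060² / (π² × 1.06×10^11) = 1.069×10^-5 m⁴
I_req = 1.069×10^7 mm⁴
Rectangle, weak axis: I_min = h·b³/12 with h = 150 mm fixed  ⇒  b = (12I/h)^(1/3) = 94.9 mm

b ≈ 94.9 mm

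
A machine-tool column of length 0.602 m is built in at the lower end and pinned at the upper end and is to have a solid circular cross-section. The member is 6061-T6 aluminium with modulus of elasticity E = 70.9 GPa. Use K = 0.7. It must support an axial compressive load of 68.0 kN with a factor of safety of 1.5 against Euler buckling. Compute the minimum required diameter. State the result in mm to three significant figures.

d ≈ 26.9 mm

Required P_cr = n·P = 1.5 × 68.0 = 102.0 kN
L_e = K·L = 0.7 × 0.602 = 0.4214 m
Required I = P_cr·L_e²/(π²E) = 1.020×10^5 × 0.4214² / (π² × 7.09×10^10) = 2.588×10^-8 m⁴
I_req = 2.588×10^4 mm⁴
Solid circle: I = πd⁴/64  ⇒  d = (64I/π)^(1/4) = (64×2.588×10^4/π)^(1/4) = 26.9 mm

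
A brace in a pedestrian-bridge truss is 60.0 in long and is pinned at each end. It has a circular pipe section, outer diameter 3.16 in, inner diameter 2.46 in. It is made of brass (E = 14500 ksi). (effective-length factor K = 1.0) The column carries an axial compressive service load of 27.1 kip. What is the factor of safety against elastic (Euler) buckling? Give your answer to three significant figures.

n ≈ 4.54

d_o = 3.16 in, d_i = 2.46 in
I = π(d_o⁴ − d_i⁴)/64 = π(3.16⁴ − 2.460⁴)/64 = 3.097 in⁴
Effective length L_e = K·L = 1 × 60.0 = 60.00 in
P_cr = π²EI / L_e² = π² × 14500×10³ × 3.097 / 60.00² = 1.231×10^5 lb
Factor of safety n = P_cr / P = 123.11 / 27.1 = 4.54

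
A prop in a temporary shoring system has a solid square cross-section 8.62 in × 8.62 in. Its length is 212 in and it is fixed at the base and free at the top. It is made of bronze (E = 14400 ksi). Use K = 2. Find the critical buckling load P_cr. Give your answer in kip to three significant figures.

P_cr ≈ 364 kip

I = a⁴/12 = 8.62⁴/12 = 460.1 in⁴
Effective length L_e = K·L = 2 × 212 = 424.0 in
P_cr = π²EI / L_e² = π² × 14400×10³ × 460.1 / 424.0² = 3.637×10^5 lb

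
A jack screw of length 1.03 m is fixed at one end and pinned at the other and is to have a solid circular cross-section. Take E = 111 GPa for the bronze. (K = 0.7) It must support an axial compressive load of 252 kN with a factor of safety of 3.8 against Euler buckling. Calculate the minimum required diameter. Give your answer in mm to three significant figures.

d ≈ 55.2 mm

Required P_cr = n·P = 3.8 × 252 = 957.6 kN
L_e = K·L = 0.7 × 1.03 = 0.7210 m
Required I = P_cr·L_e²/(π²E) = 9.576×10^5 × 0.7210² / (π² × 1.11×10^11) = 4.544×10^-7 m⁴
I_req = 4.544×10^5 mm⁴
Solid circle: I = πd⁴/64  ⇒  d = (64I/π)^(1/4) = (64×4.544×10^5/π)^(1/4) = 55.2 mm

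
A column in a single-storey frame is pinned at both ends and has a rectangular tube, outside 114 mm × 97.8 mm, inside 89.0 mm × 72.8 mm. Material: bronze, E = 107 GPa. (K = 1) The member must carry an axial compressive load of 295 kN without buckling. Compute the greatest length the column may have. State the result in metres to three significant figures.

Weak-axis I_min = (h_o·b_o³ − h_i·b_i³)/12 with b_o = 97.8, b_i = 72.80 mm (shorter outer/inner sides).
I_min = (114×97.8³ − 89.00×72.80³)/12 = 6.025×10^6 mm⁴
I = 6.025×10^-6 m⁴
At the buckling limit P_cr = P = 2.950×10^5 N
From P_cr = π²EI/(K·L)²:  L = (1/K)·√(π²EI/P_cr) = (1/1)·√(π²×1.07×10^11×6.025×10^-6/2.950×10^5)
L = 4.64 m

L_max ≈ 4.64 m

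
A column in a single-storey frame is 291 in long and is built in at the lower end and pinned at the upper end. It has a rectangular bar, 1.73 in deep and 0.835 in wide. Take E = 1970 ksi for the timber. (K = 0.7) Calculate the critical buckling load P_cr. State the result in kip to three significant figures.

P_cr ≈ 0.0393 kip

Buckling occurs about the weak axis: I_min = h·b³/12 with b = 0.835 in (the shorter side).
I_min = 1.73×0.835³/12 = 8.393×10^-2 in⁴
Effective length L_e = K·L = 0.7 × 291 = 203.7 in
P_cr = π²EI / L_e² = π² × 1970×10³ × 8.393×10^-2 / 203.7² = 39.33 lb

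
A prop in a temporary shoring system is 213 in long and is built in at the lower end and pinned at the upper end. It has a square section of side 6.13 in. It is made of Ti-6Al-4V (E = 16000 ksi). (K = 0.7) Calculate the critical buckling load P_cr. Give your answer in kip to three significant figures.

P_cr ≈ 836 kip

I = a⁴/12 = 6.13⁴/12 = 117.7 in⁴
Effective length L_e = K·L = 0.7 × 213 = 149.1 in
P_cr = π²EI / L_e² = π² × 16000×10³ × 117.7 / 149.1² = 8.358×10^5 lb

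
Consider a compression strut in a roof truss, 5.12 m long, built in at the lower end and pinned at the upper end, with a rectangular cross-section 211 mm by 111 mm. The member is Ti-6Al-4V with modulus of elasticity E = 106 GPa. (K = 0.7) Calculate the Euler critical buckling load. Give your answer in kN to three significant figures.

P_cr ≈ 1960 kN

Buckling occurs about the weak axis: I_min = h·b³/12 with b = 111 mm (the shorter side).
I_min = 211×111³/12 = 2.405×10^7 mm⁴
I = 2.405×10^7 mm⁴ = 2.405×10^-5 m⁴
Effective length L_e = K·L = 0.7 × 5.12 = 3.584 m
P_cr = π²EI / L_e² = π² × 106×10⁹ × 2.405×10^-5 / 3.584² = 1.959×10^6 N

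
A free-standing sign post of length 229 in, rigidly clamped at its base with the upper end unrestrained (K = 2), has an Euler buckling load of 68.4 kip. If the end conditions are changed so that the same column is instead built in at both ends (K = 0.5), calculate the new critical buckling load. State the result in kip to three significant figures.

P_cr ≈ 1090 kip

P_cr ∝ 1/K², so P_cr,new = P_cr,old × (K_old/K_new)² = 68.4 × (2/0.5)²
= 68.4 × 16.00 = 1090 kip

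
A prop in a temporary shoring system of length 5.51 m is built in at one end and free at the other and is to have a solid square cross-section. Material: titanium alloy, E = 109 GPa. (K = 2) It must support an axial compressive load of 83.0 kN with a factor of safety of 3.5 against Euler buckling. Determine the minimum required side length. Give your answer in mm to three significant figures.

a ≈ 141 mm

Required P_cr = n·P = 3.5 × 83.0 = 290.5 kN
L_e = K·L = 2 × 5.51 = 11.02 m
Required I = P_cr·L_e²/(π²E) = 2.905×10^5 × 11.02² / (π² × 1.09×10^11) = 3.279×10^-5 m⁴
I_req = 3.279×10^7 mm⁴
Solid square: I = a⁴/12  ⇒  a = (12I)^(1/4) = (12×3.279×10^7)^(1/4) = 141 mm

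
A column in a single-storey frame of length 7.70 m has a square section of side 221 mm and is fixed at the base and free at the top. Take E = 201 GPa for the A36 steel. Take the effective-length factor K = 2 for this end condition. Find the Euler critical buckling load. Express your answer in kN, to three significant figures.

I = a⁴/12 = 221⁴/12 = 1.988×10^8 mm⁴
I = 1.988×10^8 mm⁴ = 1.988×10^-4 m⁴
Effective length L_e = K·L = 2 × 7.70 = 15.40 m
P_cr = π²EI / L_e² = π² × 201×10⁹ × 1.988×10^-4 / 15.40² = 1.663×10^6 N

P_cr ≈ 1660 kN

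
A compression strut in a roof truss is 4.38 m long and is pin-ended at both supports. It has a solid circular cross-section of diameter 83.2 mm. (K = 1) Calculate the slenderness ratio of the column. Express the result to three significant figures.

λ ≈ 211

For a solid circle r = d/4 = 83.2/4 = 20.80 mm
L_e = K·L = 1 × 4.38 m = 4.380 m = 4380.0 mm
λ = L_e / r_min = 4380.0 / 20.80 = 211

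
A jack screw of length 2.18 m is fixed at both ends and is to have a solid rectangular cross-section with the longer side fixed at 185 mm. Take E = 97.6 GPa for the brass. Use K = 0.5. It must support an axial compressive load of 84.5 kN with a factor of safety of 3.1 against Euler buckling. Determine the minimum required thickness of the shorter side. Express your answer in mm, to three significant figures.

Required P_cr = n·P = 3.1 × 84.5 = 262.0 kN
L_e = K·L = 0.5 × 2.18 = 1.090 m
Required I = P_cr·L_e²/(π²E) = 2.619×10^5 × 1.090² / (π² × 9.76×10^10) = 3.231×10^-7 m⁴
I_req = 3.231×10^5 mm⁴
Rectangle, weak axis: I_min = h·b³/12 with h = 185 mm fixed  ⇒  b = (12I/h)^(1/3) = 27.6 mm

b ≈ 27.6 mm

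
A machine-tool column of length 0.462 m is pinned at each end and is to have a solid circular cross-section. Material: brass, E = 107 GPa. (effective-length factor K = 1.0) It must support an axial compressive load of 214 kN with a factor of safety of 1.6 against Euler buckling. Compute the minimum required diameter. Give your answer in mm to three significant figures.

Required P_cr = n·P = 1.6 × 214 = 342.4 kN
L_e = K·L = 1 × 0.462 = 0.4620 m
Required I = P_cr·L_e²/(π²E) = 3.424×10^5 × 0.4620² / (π² × 1.07×10^11) = 6.920×10^-8 m⁴
I_req = 6.920×10^4 mm⁴
Solid circle: I = πd⁴/64  ⇒  d = (64I/π)^(1/4) = (64×6.920×10^4/π)^(1/4) = 34.5 mm

d ≈ 34.5 mm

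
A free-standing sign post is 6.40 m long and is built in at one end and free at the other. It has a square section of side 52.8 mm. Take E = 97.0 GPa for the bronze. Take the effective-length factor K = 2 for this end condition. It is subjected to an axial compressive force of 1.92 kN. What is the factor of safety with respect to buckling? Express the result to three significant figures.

I = a⁴/12 = 52.8⁴/12 = 6.477×10^5 mm⁴
I = 6.477×10^5 mm⁴ = 6.477×10^-7 m⁴
Effective length L_e = K·L = 2 × 6.40 = 12.80 m
P_cr = π²EI / L_e² = π² × 97.0×10⁹ × 6.477×10^-7 / 12.80² = 3.784×10^3 N
Factor of safety n = P_cr / P = 3.7845 / 1.92 = 1.97

n ≈ 1.97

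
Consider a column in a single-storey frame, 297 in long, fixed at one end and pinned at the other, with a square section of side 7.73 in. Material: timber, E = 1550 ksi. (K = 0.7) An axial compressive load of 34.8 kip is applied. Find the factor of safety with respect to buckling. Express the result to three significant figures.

n ≈ 3.03

I = a⁴/12 = 7.73⁴/12 = 297.5 in⁴
Effective length L_e = K·L = 0.7 × 297 = 207.9 in
P_cr = π²EI / L_e² = π² × 1550×10³ × 297.5 / 207.9² = 1.053×10^5 lb
Factor of safety n = P_cr / P = 105.31 / 34.8 = 3.03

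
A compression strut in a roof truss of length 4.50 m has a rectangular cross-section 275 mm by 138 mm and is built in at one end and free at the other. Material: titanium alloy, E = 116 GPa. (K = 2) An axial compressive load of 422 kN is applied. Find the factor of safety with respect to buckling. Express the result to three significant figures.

n ≈ 2.02

Buckling occurs about the weak axis: I_min = h·b³/12 with b = 138 mm (the shorter side).
I_min = 275×138³/12 = 6.023×10^7 mm⁴
I = 6.023×10^7 mm⁴ = 6.023×10^-5 m⁴
Effective length L_e = K·L = 2 × 4.50 = 9.000 m
P_cr = π²EI / L_e² = π² × 116×10⁹ × 6.023×10^-5 / 9.000² = 8.513×10^5 N
Factor of safety n = P_cr / P = 851.26 / 422 = 2.02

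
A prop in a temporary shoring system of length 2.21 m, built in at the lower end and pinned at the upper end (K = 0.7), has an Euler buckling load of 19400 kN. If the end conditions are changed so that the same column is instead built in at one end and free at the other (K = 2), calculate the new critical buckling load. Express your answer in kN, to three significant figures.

P_cr ≈ 2380 kN

P_cr ∝ 1/K², so P_cr,new = P_cr,old × (K_old/K_new)² = 19400 × (0.7/2)²
= 19400 × 0.1225 = 2380 kN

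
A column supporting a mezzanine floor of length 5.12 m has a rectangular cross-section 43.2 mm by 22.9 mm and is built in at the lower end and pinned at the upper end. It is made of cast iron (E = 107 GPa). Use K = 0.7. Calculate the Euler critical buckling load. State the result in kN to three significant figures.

Buckling occurs about the weak axis: I_min = h·b³/12 with b = 22.9 mm (the shorter side).
I_min = 43.2×22.9³/12 = 4.323×10^4 mm⁴
I = 4.323×10^4 mm⁴ = 4.323×10^-8 m⁴
Effective length L_e = K·L = 0.7 × 5.12 = 3.584 m
P_cr = π²EI / L_e² = π² × 107×10⁹ × 4.323×10^-8 / 3.584² = 3.554×10^3 N

P_cr ≈ 3.55 kN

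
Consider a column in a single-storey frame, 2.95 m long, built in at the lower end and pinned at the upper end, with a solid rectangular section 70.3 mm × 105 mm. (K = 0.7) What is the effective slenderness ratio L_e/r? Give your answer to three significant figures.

Buckling occurs about the weak axis: I_min = h·b³/12 with b = 70.3 mm (the shorter side).
I_min = 105×70.3³/12 = 3.040×10^6 mm⁴
A = 7.381×10^3 mm²;  r_min = √(I/A) = √(3.040×10^6/7.381×10^3) = 20.29 mm
L_e = K·L = 0.7 × 2.95 m = 2.065 m = 2065.0 mm
λ = L_e / r_min = 2065.0 / 20.29 = 102

λ ≈ 102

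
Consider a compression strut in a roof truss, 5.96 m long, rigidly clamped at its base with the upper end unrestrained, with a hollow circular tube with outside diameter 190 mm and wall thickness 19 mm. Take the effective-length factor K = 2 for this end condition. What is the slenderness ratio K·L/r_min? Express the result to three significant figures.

Inner diameter d_i = 190 − 2×19 = 152.0 mm
I = π(d_o⁴ − d_i⁴)/64 = π(190⁴ − 152.0⁴)/64 = 3.777×10^7 mm⁴
A = 1.021×10^4 mm²;  r_min = √(I/A) = √(3.777×10^7/1.021×10^4) = 60.83 mm
L_e = K·L = 2 × 5.96 m = 11.92 m = 11920 mm
λ = L_e / r_min = 11920 / 60.83 = 196

λ ≈ 196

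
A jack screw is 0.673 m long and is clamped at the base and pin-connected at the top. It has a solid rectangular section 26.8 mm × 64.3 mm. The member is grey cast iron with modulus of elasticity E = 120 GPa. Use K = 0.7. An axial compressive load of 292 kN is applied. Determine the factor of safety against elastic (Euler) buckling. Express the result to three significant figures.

Buckling occurs about the weak axis: I_min = h·b³/12 with b = 26.8 mm (the shorter side).
I_min = 64.3×26.8³/12 = 1.031×10^5 mm⁴
I = 1.031×10^5 mm⁴ = 1.031×10^-7 m⁴
Effective length L_e = K·L = 0.7 × 0.673 = 0.4711 m
P_cr = π²EI / L_e² = π² × 120×10⁹ × 1.031×10^-7 / 0.4711² = 5.504×10^5 N
Factor of safety n = P_cr / P = 550.41 / 292 = 1.88

n ≈ 1.88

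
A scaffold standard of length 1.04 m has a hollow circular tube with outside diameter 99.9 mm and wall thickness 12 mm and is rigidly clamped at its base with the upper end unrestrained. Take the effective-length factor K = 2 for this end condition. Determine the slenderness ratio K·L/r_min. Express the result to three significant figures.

Inner diameter d_i = 99.9 − 2×12 = 75.90 mm
I = π(d_o⁴ − d_i⁴)/64 = π(99.9⁴ − 75.90⁴)/64 = 3.260×10^6 mm⁴
A = 3.314×10^3 mm²;  r_min = √(I/A) = √(3.260×10^6/3.314×10^3) = 31.37 mm
L_e = K·L = 2 × 1.04 m = 2.080 m = 2080.0 mm
λ = L_e / r_min = 2080.0 / 31.37 = 66.3

λ ≈ 66.3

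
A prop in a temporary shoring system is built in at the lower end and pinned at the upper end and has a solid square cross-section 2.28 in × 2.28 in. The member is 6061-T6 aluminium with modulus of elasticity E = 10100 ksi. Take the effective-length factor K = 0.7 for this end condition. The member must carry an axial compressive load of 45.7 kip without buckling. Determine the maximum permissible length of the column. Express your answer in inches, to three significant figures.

L_max ≈ 100 in

I = a⁴/12 = 2.28⁴/12 = 2.252 in⁴
At the buckling limit P_cr = P = 4.570×10^4 lb
From P_cr = π²EI/(K·L)²:  L = (1/K)·√(π²EI/P_cr) = (1/0.7)·√(π²×1.01×10^7×2.252/4.570×10^4)
L = 100 in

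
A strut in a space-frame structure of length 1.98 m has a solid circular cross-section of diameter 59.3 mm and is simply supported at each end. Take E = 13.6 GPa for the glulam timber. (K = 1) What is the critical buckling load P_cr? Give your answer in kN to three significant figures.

I = πd⁴/64 = π×59.3⁴/64 = 6.070×10^5 mm⁴
I = 6.070×10^5 mm⁴ = 6.070×10^-7 m⁴
Effective length L_e = K·L = 1 × 1.98 = 1.980 m
P_cr = π²EI / L_e² = π² × 13.6×10⁹ × 6.070×10^-7 / 1.980² = 2.078×10^4 N

P_cr ≈ 20.8 kN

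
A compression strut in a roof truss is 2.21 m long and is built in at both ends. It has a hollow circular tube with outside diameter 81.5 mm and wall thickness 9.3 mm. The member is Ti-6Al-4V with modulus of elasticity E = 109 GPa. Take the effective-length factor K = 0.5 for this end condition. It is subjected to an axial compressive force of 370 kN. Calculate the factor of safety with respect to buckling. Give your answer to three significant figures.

Inner diameter d_i = 81.5 − 2×9.3 = 62.90 mm
I = π(d_o⁴ − d_i⁴)/64 = π(81.5⁴ − 62.90⁴)/64 = 1.397×10^6 mm⁴
I = 1.397×10^6 mm⁴ = 1.397×10^-6 m⁴
Effective length L_e = K·L = 0.5 × 2.21 = 1.105 m
P_cr = π²EI / L_e² = π² × 109×10⁹ × 1.397×10^-6 / 1.105² = 1.231×10^6 N
Factor of safety n = P_cr / P = 1231.1 / 370 = 3.33

n ≈ 3.33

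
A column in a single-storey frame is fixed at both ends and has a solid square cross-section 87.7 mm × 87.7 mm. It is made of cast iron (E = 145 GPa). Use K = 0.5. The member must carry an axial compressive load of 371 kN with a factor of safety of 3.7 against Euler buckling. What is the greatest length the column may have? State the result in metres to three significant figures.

I = a⁴/12 = 87.7⁴/12 = 4.930×10^6 mm⁴
I = 4.930×10^-6 m⁴
Required critical load P_cr = n·P = 3.7 × 371 = 1373 kN = 1.373×10^6 N
From P_cr = π²EI/(K·L)²:  L = (1/K)·√(π²EI/P_cr) = (1/0.5)·√(π²×1.45×10^11×4.930×10^-6/1.373×10^6)
L = 4.53 m

L_max ≈ 4.53 m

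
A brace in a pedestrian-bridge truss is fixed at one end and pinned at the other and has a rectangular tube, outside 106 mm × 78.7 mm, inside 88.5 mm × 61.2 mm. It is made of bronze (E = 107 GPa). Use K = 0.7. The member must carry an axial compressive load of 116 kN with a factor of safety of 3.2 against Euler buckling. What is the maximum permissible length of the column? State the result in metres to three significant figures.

L_max ≈ 3.90 m

Weak-axis I_min = (h_o·b_o³ − h_i·b_i³)/12 with b_o = 78.7, b_i = 61.20 mm (shorter outer/inner sides).
I_min = (106×78.7³ − 88.50×61.20³)/12 = 2.615×10^6 mm⁴
I = 2.615×10^-6 m⁴
Required critical load P_cr = n·P = 3.2 × 116 = 371.2 kN = 3.712×10^5 N
From P_cr = π²EI/(K·L)²:  L = (1/K)·√(π²EI/P_cr) = (1/0.7)·√(π²×1.07×10^11×2.615×10^-6/3.712×10^5)
L = 3.90 m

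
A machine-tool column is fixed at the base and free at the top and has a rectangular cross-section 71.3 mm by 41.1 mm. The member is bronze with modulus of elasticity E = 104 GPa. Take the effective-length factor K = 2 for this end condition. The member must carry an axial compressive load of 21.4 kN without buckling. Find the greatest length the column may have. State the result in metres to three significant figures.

L_max ≈ 2.22 m

Buckling occurs about the weak axis: I_min = h·b³/12 with b = 41.1 mm (the shorter side).
I_min = 71.3×41.1³/12 = 4.125×10^5 mm⁴
I = 4.125×10^-7 m⁴
At the buckling limit P_cr = P = 2.140×10^4 N
From P_cr = π²EI/(K·L)²:  L = (1/K)·√(π²EI/P_cr) = (1/2)·√(π²×1.04×10^11×4.125×10^-7/2.140×10^4)
L = 2.22 m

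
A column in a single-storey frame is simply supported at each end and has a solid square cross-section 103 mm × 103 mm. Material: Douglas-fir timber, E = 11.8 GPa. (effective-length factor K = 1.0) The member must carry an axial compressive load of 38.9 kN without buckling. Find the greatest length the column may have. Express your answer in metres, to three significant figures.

I = a⁴/12 = 103⁴/12 = 9.379×10^6 mm⁴
I = 9.379×10^-6 m⁴
At the buckling limit P_cr = P = 3.890×10^4 N
From P_cr = π²EI/(K·L)²:  L = (1/K)·√(π²EI/P_cr) = (1/1)·√(π²×1.18×10^10×9.379×10^-6/3.890×10^4)
L = 5.30 m

L_max ≈ 5.30 m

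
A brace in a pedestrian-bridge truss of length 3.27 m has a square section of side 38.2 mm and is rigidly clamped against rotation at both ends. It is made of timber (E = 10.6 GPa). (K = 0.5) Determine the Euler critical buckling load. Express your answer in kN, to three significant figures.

I = a⁴/12 = 38.2⁴/12 = 1.774×10^5 mm⁴
I = 1.774×10^5 mm⁴ = 1.774×10^-7 m⁴
Effective length L_e = K·L = 0.5 × 3.27 = 1.635 m
P_cr = π²EI / L_e² = π² × 10.6×10⁹ × 1.774×10^-7 / 1.635² = 6.945×10^3 N

P_cr ≈ 6.94 kN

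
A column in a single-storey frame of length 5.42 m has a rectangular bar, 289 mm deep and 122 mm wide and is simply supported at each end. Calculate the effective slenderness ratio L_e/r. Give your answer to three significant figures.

λ ≈ 154

For a rectangle r_min = b/√12 = 122/√12 = 35.22 mm
L_e = K·L = 1 × 5.42 m = 5.420 m = 5420.0 mm
λ = L_e / r_min = 5420.0 / 35.22 = 154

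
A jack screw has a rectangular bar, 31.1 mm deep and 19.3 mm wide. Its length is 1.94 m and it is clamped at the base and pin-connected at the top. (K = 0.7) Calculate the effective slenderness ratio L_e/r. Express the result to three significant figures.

λ ≈ 244

For a rectangle r_min = b/√12 = 19.3/√12 = 5.571 mm
L_e = K·L = 0.7 × 1.94 m = 1.358 m = 1358.0 mm
λ = L_e / r_min = 1358.0 / 5.571 = 244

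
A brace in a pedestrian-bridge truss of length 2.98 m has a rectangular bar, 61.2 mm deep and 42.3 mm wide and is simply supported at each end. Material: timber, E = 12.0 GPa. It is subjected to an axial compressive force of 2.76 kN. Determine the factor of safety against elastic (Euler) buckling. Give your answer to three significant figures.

n ≈ 1.87

Buckling occurs about the weak axis: I_min = h·b³/12 with b = 42.3 mm (the shorter side).
I_min = 61.2×42.3³/12 = 3.860×10^5 mm⁴
I = 3.860×10^5 mm⁴ = 3.860×10^-7 m⁴
Effective length L_e = K·L = 1 × 2.98 = 2.980 m
P_cr = π²EI / L_e² = π² × 12.0×10⁹ × 3.860×10^-7 / 2.980² = 5.148×10^3 N
Factor of safety n = P_cr / P = 5.1480 / 2.76 = 1.87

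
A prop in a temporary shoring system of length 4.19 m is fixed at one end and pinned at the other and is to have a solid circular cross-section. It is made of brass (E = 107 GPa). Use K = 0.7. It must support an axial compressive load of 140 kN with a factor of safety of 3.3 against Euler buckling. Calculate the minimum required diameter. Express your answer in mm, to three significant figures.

Required P_cr = n·P = 3.3 × 140 = 462.0 kN
L_e = K·L = 0.7 × 4.19 = 2.933 m
Required I = P_cr·L_e²/(π²E) = 4.620×10^5 × 2.933² / (π² × 1.07×10^11) = 3.763×10^-6 m⁴
I_req = 3.763×10^6 mm⁴
Solid circle: I = πd⁴/64  ⇒  d = (64I/π)^(1/4) = (64×3.763×10^6/π)^(1/4) = 93.6 mm

d ≈ 93.6 mm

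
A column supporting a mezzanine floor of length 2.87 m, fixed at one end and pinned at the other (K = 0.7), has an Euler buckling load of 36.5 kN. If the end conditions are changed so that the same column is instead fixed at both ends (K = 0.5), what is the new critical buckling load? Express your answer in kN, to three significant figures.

P_cr ≈ 71.5 kN

P_cr ∝ 1/K², so P_cr,new = P_cr,old × (K_old/K_new)² = 36.5 × (0.7/0.5)²
= 36.5 × 1.960 = 71.5 kN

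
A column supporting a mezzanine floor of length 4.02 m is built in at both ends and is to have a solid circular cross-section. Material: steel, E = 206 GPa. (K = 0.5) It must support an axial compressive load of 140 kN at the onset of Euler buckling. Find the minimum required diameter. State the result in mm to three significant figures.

d ≈ 48.8 mm

L_e = K·L = 0.5 × 4.02 = 2.010 m
Required I = P_cr·L_e²/(π²E) = 1.400×10^5 × 2.010² / (π² × 2.06×10^11) = 2.782×10^-7 m⁴
I_req = 2.782×10^5 mm⁴
Solid circle: I = πd⁴/64  ⇒  d = (64I/π)^(1/4) = (64×2.782×10^5/π)^(1/4) = 48.8 mm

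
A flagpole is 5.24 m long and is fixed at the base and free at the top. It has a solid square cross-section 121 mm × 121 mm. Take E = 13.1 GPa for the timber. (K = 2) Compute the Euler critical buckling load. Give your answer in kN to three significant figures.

P_cr ≈ 21.0 kN

I = a⁴/12 = 121⁴/12 = 1.786×10^7 mm⁴
I = 1.786×10^7 mm⁴ = 1.786×10^-5 m⁴
Effective length L_e = K·L = 2 × 5.24 = 10.48 m
P_cr = π²EI / L_e² = π² × 13.1×10⁹ × 1.786×10^-5 / 10.48² = 2.103×10^4 N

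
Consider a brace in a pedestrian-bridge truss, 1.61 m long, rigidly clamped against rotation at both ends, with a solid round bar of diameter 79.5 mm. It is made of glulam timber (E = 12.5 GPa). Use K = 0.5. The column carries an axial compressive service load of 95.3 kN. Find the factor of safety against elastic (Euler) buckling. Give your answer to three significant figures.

n ≈ 3.92

I = πd⁴/64 = π×79.5⁴/64 = 1.961×10^6 mm⁴
I = 1.961×10^6 mm⁴ = 1.961×10^-6 m⁴
Effective length L_e = K·L = 0.5 × 1.61 = 0.8050 m
P_cr = π²EI / L_e² = π² × 12.5×10⁹ × 1.961×10^-6 / 0.8050² = 3.733×10^5 N
Factor of safety n = P_cr / P = 373.30 / 95.3 = 3.92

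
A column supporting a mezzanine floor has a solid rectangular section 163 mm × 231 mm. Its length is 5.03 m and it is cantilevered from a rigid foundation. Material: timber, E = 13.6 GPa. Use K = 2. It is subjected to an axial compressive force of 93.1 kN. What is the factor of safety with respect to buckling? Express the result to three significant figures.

n ≈ 1.19

Buckling occurs about the weak axis: I_min = h·b³/12 with b = 163 mm (the shorter side).
I_min = 231×163³/12 = 8.337×10^7 mm⁴
I = 8.337×10^7 mm⁴ = 8.337×10^-5 m⁴
Effective length L_e = K·L = 2 × 5.03 = 10.06 m
P_cr = π²EI / L_e² = π² × 13.6×10⁹ × 8.337×10^-5 / 10.06² = 1.106×10^5 N
Factor of safety n = P_cr / P = 110.57 / 93.1 = 1.19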